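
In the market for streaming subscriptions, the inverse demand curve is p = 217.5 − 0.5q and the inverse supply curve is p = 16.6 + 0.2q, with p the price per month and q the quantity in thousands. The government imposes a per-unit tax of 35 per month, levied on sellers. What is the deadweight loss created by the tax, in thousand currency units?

Deadweight loss = 875 thousand.

Inverting to q(p) form: qd = 435 − 2p; qs = 5p − 83.
Before the tax: set 435 − 2p = 5p − 83 → p* = 74, q* = 287.
With the tax collected from sellers, supply shifts: qs = 5(p − 35) − 83.
Solving gives q = 237 with buyers paying 99 and sellers receiving 64 (the 35 wedge).
Quantity falls by |ΔQ| = |287 − 237| = 50.
DWL = ½ · t · |ΔQ| = ½ · 35 · 50 = 875.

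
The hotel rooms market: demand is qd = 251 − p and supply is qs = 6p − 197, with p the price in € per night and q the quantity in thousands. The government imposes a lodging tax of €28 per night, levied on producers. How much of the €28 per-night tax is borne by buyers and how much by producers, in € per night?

Before the tax: set 251 − p = 6p − 197 → p* = €64, q* = 187.
With the tax collected from producers, supply shifts: qs = 6(p − 28) − 197.
New equilibrium: buyers pay €88, producers receive €60, q = 163. (Wedge: pb − ps = 28.)
Burden on buyers: €24; on producers: €4. (They sum to €28.)

Buyers bear €24 per night; producers bear €4 per night.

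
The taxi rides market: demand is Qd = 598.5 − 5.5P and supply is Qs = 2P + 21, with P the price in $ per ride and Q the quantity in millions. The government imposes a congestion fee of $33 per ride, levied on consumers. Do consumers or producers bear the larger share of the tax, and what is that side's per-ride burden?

Before the tax: set 598.5 − 5.5P = 2P + 21 → P* = $77, Q* = 175.
With the tax collected from consumers, demand (in seller-price terms) shifts: Qd = 598.5 − 5.5(P + 33).
Solving gives Q = 126.6 with consumers paying $85.8 and producers receiving $52.8 (the $33 wedge).
Per-ride burden: consumers $8.8, producers $24.2.
Producers take the larger share because supply is less price-elastic here (demand slope 5.5 vs supply slope 2).

Producers bear the larger share: $24.2 per ride.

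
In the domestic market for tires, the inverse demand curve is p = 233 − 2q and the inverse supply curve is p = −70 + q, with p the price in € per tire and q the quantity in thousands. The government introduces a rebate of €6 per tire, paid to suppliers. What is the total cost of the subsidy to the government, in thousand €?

Government outlay = €618 thousand.

Rewrite in direct form: qd = 116.5 − 0.5p and qs = p + 70.
Without the subsidy, 116.5 − 0.5p = p + 70 gives 1.5p = 46.5, so p* = €31 and q* = 101.
With a per-unit subsidy paid to suppliers, each receives p + 6 per unit sold, so supply becomes qs = (p + 6) + 70.
Solving gives q = 103 with buyers paying €27 and suppliers receiving €33 (the €6 wedge).
Outlay = t · Q = 6 · 103 = €618.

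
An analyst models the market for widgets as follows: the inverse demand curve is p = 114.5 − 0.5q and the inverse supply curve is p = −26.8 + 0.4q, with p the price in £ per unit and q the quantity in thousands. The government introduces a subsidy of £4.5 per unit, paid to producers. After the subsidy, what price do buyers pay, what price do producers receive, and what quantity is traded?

Inverting to q(p) form: qd = 229 − 2p; qs = 2.5p + 67.
Before the subsidy: set 229 − 2p = 2.5p + 67 → p* = £36, q* = 157.
With a per-unit subsidy paid to producers, each receives p + 4.5 per unit sold, so supply becomes qs = 2.5(p + 4.5) + 67.
Solving gives q = 162 with buyers paying £33.5 and producers receiving £38 (the £4.5 wedge).

Buyers pay £33.5; producers receive £38; quantity = 162.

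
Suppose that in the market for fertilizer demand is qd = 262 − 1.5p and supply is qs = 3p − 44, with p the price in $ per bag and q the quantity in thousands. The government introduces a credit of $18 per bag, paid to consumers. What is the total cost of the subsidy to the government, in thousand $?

Before the subsidy: set 262 − 1.5p = 3p − 44 → p* = $68, q* = 160.
With a per-unit subsidy paid to consumers, each effectively pays p − 18, so demand becomes qd = 262 − 1.5(p − 18).
Solving gives q = 178 with consumers paying $56 and sellers receiving $74 (the $18 wedge).
Outlay = t · Q = 18 · 178 = $3204.

Government outlay = $3204 thousand.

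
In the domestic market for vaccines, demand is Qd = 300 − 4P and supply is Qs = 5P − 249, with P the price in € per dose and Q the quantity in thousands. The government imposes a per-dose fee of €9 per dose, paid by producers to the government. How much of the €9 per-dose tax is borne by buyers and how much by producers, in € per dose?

Without the tax, 300 − 4P = 5P − 249 gives 9P = 549, so P* = €61 and Q* = 56.
With the tax collected from producers, supply shifts: Qs = 5(P − 9) − 249.
Solving gives Q = 36 with buyers paying €66 and producers receiving €57 (the €9 wedge).
Burden on buyers: €5; on producers: €4. (They sum to €9.)
The less price-elastic side of the market bears the larger share of a per-unit tax.

Buyers bear €5 per dose; producers bear €4 per dose.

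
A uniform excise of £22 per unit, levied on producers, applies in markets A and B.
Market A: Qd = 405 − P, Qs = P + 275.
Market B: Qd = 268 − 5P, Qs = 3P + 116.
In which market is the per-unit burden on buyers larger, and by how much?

Market A, by £2.75.

Market A: pre-tax P* = £65, Q* = 340; post-tax Q = 329; per-unit burden on buyers = £11.
Market B: pre-tax P* = £19, Q* = 173; post-tax Q = 131.75; per-unit burden on buyers = £8.25.
Difference: £11 vs £8.25 → market A is larger by £2.75.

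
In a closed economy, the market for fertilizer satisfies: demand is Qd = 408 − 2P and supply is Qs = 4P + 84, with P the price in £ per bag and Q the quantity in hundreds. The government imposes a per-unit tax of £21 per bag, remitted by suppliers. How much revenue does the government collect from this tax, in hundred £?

Tax revenue = £5712 hundred.

Before the tax: set 408 − 2P = 4P + 84 → P* = £54, Q* = 300.
With the tax collected from suppliers, supply shifts: Qs = 4(P − 21) + 84.
New equilibrium: consumers pay £68, suppliers receive £47, Q = 272. (Wedge: Pb − Ps = 21.)
Revenue = t · Q = 21 · 272 = £5712.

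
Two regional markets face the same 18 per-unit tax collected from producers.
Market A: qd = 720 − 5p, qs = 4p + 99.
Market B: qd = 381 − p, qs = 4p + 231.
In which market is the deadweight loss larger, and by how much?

Market A: pre-tax p* = 69, q* = 375; post-tax q = 335; deadweight loss = 360.
Market B: pre-tax p* = 30, q* = 351; post-tax q = 336.6; deadweight loss = 129.6.
Difference: 360 vs 129.6 → market A is larger by 230.4.

Market A, by 230.4.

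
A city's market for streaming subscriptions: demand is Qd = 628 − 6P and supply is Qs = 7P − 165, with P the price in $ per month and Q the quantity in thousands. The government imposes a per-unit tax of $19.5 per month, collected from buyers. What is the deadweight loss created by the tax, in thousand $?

Without the tax, 628 − 6P = 7P − 165 gives 13P = 793, so P* = $61 and Q* = 262.
With the tax collected from buyers, demand (in seller-price terms) shifts: Qd = 628 − 6(P + 19.5).
New equilibrium: buyers pay $71.5, producers receive $52, Q = 199. (Wedge: Pb − Ps = 19.5.)
Quantity falls by |ΔQ| = |262 − 199| = 63.
DWL = ½ · t · |ΔQ| = ½ · 19.5 · 63 = $614.25.

Deadweight loss = $614.25 thousand.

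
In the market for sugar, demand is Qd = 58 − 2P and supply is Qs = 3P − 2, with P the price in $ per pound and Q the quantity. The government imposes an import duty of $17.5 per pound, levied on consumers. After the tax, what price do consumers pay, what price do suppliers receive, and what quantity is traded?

Consumers pay $22.5; suppliers receive $5; quantity = 13.

Without the tax, 58 − 2P = 3P − 2 gives 5P = 60, so P* = $12 and Q* = 34.
With the tax collected from consumers, demand (in seller-price terms) shifts: Qd = 58 − 2(P + 17.5).
Solving gives Q = 13 with consumers paying $22.5 and suppliers receiving $5 (the $17.5 wedge).
The less price-elastic side of the market bears the larger share of a per-unit tax.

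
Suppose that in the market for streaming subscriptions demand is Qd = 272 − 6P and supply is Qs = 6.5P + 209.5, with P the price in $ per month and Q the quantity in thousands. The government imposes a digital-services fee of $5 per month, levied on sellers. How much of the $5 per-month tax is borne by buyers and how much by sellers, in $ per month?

Buyers bear $2.6 per month; sellers bear $2.4 per month.

Without the tax, 272 − 6P = 6.5P + 209.5 gives 12.5P = 62.5, so P* = $5 and Q* = 242.
With the tax collected from sellers, supply shifts: Qs = 6.5(P − 5) + 209.5.
New equilibrium: buyers pay $7.6, sellers receive $2.6, Q = 226.4. (Wedge: Pb − Ps = 5.)
Burden on buyers: $2.6; on sellers: $2.4. (They sum to $5.)
The less price-elastic side of the market bears the larger share of a per-unit tax.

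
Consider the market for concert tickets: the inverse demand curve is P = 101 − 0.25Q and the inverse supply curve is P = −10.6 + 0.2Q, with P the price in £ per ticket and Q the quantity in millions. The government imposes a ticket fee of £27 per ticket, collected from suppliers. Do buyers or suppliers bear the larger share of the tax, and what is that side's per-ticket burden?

Rewrite in direct form: Qd = 404 − 4P and Qs = 5P + 53.
Without the tax, 404 − 4P = 5P + 53 gives 9P = 351, so P* = £39 and Q* = 248.
With the tax collected from suppliers, supply shifts: Qs = 5(P − 27) + 53.
New equilibrium: buyers pay £54, suppliers receive £27, Q = 188. (Wedge: Pb − Ps = 27.)
Per-ticket burden: buyers £15, suppliers £12.
Buyers take the larger share because demand is less price-elastic here (demand slope 4 vs supply slope 5).

Buyers bear the larger share: £15 per ticket.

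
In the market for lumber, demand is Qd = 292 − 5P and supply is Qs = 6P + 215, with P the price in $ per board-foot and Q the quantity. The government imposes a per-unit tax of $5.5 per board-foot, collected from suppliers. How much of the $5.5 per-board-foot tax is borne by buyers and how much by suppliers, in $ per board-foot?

Buyers bear $3 per board-foot; suppliers bear $2.5 per board-foot.

Without the tax, 292 − 5P = 6P + 215 gives 11P = 77, so P* = $7 and Q* = 257.
With the tax collected from suppliers, supply shifts: Qs = 6(P − 5.5) + 215.
Solving gives Q = 242 with buyers paying $10 and suppliers receiving $4.5 (the $5.5 wedge).
Burden on buyers: $3; on suppliers: $2.5. (They sum to $5.5.)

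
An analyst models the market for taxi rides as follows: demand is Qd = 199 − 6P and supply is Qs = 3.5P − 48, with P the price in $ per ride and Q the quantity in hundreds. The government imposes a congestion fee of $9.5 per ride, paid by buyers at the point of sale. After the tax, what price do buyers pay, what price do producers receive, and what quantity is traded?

Buyers pay $29.5; producers receive $20; quantity = 22.

Without the tax, 199 − 6P = 3.5P − 48 gives 9.5P = 247, so P* = $26 and Q* = 43.
With the tax collected from buyers, demand (in seller-price terms) shifts: Qd = 199 − 6(P + 9.5).
Solving gives Q = 22 with buyers paying $29.5 and producers receiving $20 (the $9.5 wedge).
The less price-elastic side of the market bears the larger share of a per-unit tax.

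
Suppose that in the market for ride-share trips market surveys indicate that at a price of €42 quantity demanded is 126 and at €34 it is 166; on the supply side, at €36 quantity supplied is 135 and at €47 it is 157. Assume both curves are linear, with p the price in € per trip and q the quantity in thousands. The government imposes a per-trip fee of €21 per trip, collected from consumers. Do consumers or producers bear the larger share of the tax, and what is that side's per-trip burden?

Producers bear the larger share: €15 per trip.

Demand slope: (166 − 126)/(34 − 42) = -5, so qd = 336 − 5p.
Supply slope: (157 − 135)/(47 − 36) = 2, so qs = 2p + 63.
Before the tax: set 336 − 5p = 2p + 63 → p* = €39, q* = 141.
With the tax collected from consumers, demand (in seller-price terms) shifts: qd = 336 − 5(p + 21).
New equilibrium: consumers pay €45, producers receive €24, q = 111. (Wedge: pb − ps = 21.)
Per-trip burden: consumers €6, producers €15.
Producers take the larger share because supply is less price-elastic here (demand slope 5 vs supply slope 2).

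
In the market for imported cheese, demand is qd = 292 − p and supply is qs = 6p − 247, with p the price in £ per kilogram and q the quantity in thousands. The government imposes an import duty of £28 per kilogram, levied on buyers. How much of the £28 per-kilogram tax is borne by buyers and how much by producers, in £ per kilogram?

Without the tax, 292 − p = 6p − 247 gives 7p = 539, so p* = £77 and q* = 215.
With the tax collected from buyers, demand (in seller-price terms) shifts: qd = 292 − (p + 28).
New equilibrium: buyers pay £101, producers receive £73, q = 191. (Wedge: pb − ps = 28.)
Burden on buyers: £24; on producers: £4. (They sum to £28.)
The less price-elastic side of the market bears the larger share of a per-unit tax.

Buyers bear £24 per kilogram; producers bear £4 per kilogram.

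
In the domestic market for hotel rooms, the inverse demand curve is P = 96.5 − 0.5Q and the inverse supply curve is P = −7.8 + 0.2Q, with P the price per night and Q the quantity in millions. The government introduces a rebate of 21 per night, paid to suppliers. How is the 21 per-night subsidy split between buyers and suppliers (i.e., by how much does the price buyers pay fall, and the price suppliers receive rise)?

Rewrite in direct form: Qd = 193 − 2P and Qs = 5P + 39.
Before the subsidy: set 193 − 2P = 5P + 39 → P* = 22, Q* = 149.
With a per-unit subsidy paid to suppliers, each receives P + 21 per unit sold, so supply becomes Qs = 5(P + 21) + 39.
Solving gives Q = 179 with buyers paying 7 and suppliers receiving 28 (the 21 wedge).
Gain to buyers: 15; to suppliers: 6. (They sum to 21.)

Buyers gain 15 per night; suppliers gain 6 per night.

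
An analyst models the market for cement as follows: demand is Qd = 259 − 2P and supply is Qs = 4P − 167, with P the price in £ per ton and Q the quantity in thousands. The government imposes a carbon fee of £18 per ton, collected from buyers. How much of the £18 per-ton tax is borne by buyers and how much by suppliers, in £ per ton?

Buyers bear £12 per ton; suppliers bear £6 per ton.

Before the tax: set 259 − 2P = 4P − 167 → P* = £71, Q* = 117.
With the tax collected from buyers, demand (in seller-price terms) shifts: Qd = 259 − 2(P + 18).
New equilibrium: buyers pay £83, suppliers receive £65, Q = 93. (Wedge: Pb − Ps = 18.)
Burden on buyers: £12; on suppliers: £6. (They sum to £18.)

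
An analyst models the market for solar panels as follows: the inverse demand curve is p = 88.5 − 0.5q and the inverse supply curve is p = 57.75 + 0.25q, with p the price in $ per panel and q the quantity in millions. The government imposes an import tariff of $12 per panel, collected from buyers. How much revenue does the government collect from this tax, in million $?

Inverting to q(p) form: qd = 177 − 2p; qs = 4p − 231.
Before the tax: set 177 − 2p = 4p − 231 → p* = $68, q* = 41.
With the tax collected from buyers, demand (in seller-price terms) shifts: qd = 177 − 2(p + 12).
Solving gives q = 25 with buyers paying $76 and sellers receiving $64 (the $12 wedge).
Revenue = t · Q = 12 · 25 = $300.

Tax revenue = $300 million.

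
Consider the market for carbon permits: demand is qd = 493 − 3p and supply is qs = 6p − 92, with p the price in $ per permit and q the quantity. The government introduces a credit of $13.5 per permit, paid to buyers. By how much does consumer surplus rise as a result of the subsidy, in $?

Before the subsidy: set 493 − 3p = 6p − 92 → p* = $65, q* = 298.
With a per-unit subsidy paid to buyers, each effectively pays p − 13.5, so demand becomes qd = 493 − 3(p − 13.5).
Solving gives q = 325 with buyers paying $56 and producers receiving $69.5 (the $13.5 wedge).
ΔCS is the trapezoid between Q = 325 and Q = 298 of height $9: ½ · (298 + 325) · 9 = $2803.5.

Consumer surplus rises by $2803.5.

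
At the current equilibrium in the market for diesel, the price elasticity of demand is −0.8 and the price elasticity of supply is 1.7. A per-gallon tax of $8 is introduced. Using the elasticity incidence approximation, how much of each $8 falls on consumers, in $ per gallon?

Incidence ratio: consumers' share ≈ εs / (εs + |εd|) = 1.7 / (1.7 + 0.8) = 0.68.
So consumers bear ≈ 0.68 × $8 = $5.44; producers bear $2.56.

Consumers bear ≈ $5.44 per gallon.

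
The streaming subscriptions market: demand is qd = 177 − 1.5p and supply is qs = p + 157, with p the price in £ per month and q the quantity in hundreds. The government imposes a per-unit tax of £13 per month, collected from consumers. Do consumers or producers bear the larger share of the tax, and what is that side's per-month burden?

Without the tax, 177 − 1.5p = p + 157 gives 2.5p = 20, so p* = £8 and q* = 165.
With the tax collected from consumers, demand (in seller-price terms) shifts: qd = 177 − 1.5(p + 13).
Solving gives q = 157.2 with consumers paying £13.2 and producers receiving £0.2 (the £13 wedge).
Per-month burden: consumers £5.2, producers £7.8.
Producers take the larger share because supply is less price-elastic here (demand slope 1.5 vs supply slope 1).
The less price-elastic side of the market bears the larger share of a per-unit tax.

Producers bear the larger share: £7.8 per month.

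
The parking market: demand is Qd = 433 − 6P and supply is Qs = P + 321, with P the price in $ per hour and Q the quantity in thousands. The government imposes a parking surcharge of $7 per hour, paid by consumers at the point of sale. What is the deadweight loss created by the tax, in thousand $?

Without the tax, 433 − 6P = P + 321 gives 7P = 112, so P* = $16 and Q* = 337.
With the tax collected from consumers, demand (in seller-price terms) shifts: Qd = 433 − 6(P + 7).
New equilibrium: consumers pay $17, suppliers receive $10, Q = 331. (Wedge: Pb − Ps = 7.)
Quantity falls by |ΔQ| = |337 − 331| = 6.
DWL = ½ · t · |ΔQ| = ½ · 7 · 6 = $21.

Deadweight loss = $21 thousand.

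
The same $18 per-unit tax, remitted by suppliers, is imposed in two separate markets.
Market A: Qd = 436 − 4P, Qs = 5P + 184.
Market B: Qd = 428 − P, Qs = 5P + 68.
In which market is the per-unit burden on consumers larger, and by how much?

Market A: pre-tax P* = $28, Q* = 324; post-tax Q = 284; per-unit burden on consumers = $10.
Market B: pre-tax P* = $60, Q* = 368; post-tax Q = 353; per-unit burden on consumers = $15.
Difference: $10 vs $15 → market B is larger by $5.

Market B, by $5.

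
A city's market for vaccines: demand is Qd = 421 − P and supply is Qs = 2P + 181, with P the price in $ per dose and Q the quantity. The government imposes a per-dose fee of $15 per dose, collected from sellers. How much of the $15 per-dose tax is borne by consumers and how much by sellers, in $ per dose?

Consumers bear $10 per dose; sellers bear $5 per dose.

Before the tax: set 421 − P = 2P + 181 → P* = $80, Q* = 341.
With the tax collected from sellers, supply shifts: Qs = 2(P − 15) + 181.
New equilibrium: consumers pay $90, sellers receive $75, Q = 331. (Wedge: Pb − Ps = 15.)
Burden on consumers: $10; on sellers: $5. (They sum to $15.)
The less price-elastic side of the market bears the larger share of a per-unit tax.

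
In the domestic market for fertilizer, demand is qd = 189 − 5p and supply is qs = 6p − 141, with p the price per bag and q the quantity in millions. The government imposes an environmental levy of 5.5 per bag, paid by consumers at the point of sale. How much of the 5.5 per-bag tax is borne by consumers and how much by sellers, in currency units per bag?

Consumers bear 3 per bag; sellers bear 2.5 per bag.

Without the tax, 189 − 5p = 6p − 141 gives 11p = 330, so p* = 30 and q* = 39.
With the tax collected from consumers, demand (in seller-price terms) shifts: qd = 189 − 5(p + 5.5).
New equilibrium: consumers pay 33, sellers receive 27.5, q = 24. (Wedge: pb − ps = 5.5.)
Burden on consumers: 3; on sellers: 2.5. (They sum to 5.5.)
The less price-elastic side of the market bears the larger share of a per-unit tax.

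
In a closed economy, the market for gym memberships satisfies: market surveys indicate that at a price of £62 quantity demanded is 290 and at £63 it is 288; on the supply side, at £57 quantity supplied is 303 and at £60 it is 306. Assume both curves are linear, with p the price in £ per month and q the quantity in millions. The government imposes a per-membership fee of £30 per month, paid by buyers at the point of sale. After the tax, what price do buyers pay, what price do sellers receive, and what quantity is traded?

Demand slope: (288 − 290)/(63 − 62) = -2, so qd = 414 − 2p.
Supply slope: (306 − 303)/(60 − 57) = 1, so qs = p + 246.
Without the tax, 414 − 2p = p + 246 gives 3p = 168, so p* = £56 and q* = 302.
With the tax collected from buyers, demand (in seller-price terms) shifts: qd = 414 − 2(p + 30).
New equilibrium: buyers pay £66, sellers receive £36, q = 282. (Wedge: pb − ps = 30.)
The less price-elastic side of the market bears the larger share of a per-unit tax.

Buyers pay £66; sellers receive £36; quantity = 282.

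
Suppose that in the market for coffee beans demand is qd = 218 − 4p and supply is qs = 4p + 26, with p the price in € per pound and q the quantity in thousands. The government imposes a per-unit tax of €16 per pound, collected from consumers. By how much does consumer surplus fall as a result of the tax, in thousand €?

Without the tax, 218 − 4p = 4p + 26 gives 8p = 192, so p* = €24 and q* = 122.
With the tax collected from consumers, demand (in seller-price terms) shifts: qd = 218 − 4(p + 16).
New equilibrium: consumers pay €32, sellers receive €16, q = 90. (Wedge: pb − ps = 16.)
ΔCS is the trapezoid between Q = 90 and Q = 122 of height €8: ½ · (122 + 90) · 8 = €848.

Consumer surplus falls by €848 thousand.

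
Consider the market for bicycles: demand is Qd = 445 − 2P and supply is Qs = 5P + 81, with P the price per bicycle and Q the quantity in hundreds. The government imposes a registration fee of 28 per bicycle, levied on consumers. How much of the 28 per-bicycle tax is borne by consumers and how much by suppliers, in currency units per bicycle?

Without the tax, 445 − 2P = 5P + 81 gives 7P = 364, so P* = 52 and Q* = 341.
With the tax collected from consumers, demand (in seller-price terms) shifts: Qd = 445 − 2(P + 28).
New equilibrium: consumers pay 72, suppliers receive 44, Q = 301. (Wedge: Pb − Ps = 28.)
Burden on consumers: 20; on suppliers: 8. (They sum to 28.)

Consumers bear 20 per bicycle; suppliers bear 8 per bicycle.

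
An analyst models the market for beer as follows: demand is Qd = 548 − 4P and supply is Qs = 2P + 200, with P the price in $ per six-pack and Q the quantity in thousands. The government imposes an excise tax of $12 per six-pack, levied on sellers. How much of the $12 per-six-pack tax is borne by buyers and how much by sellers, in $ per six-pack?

Buyers bear $4 per six-pack; sellers bear $8 per six-pack.

Before the tax: set 548 − 4P = 2P + 200 → P* = $58, Q* = 316.
With the tax collected from sellers, supply shifts: Qs = 2(P − 12) + 200.
Solving gives Q = 300 with buyers paying $62 and sellers receiving $50 (the $12 wedge).
Burden on buyers: $4; on sellers: $8. (They sum to $12.)
The less price-elastic side of the market bears the larger share of a per-unit tax.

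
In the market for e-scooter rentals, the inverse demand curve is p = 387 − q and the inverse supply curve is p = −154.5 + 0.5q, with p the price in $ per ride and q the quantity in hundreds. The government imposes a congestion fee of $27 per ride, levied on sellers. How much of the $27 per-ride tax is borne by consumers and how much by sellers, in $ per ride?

Consumers bear $18 per ride; sellers bear $9 per ride.

Rewrite in direct form: qd = 387 − p and qs = 2p + 309.
Without the tax, 387 − p = 2p + 309 gives 3p = 78, so p* = $26 and q* = 361.
With the tax collected from sellers, supply shifts: qs = 2(p − 27) + 309.
New equilibrium: consumers pay $44, sellers receive $17, q = 343. (Wedge: pb − ps = 27.)
Burden on consumers: $18; on sellers: $9. (They sum to $27.)
The less price-elastic side of the market bears the larger share of a per-unit tax.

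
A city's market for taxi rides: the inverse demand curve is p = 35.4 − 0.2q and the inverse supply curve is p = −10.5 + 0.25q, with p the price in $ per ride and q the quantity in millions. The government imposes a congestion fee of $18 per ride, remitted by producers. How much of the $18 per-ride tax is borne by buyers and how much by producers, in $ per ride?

Buyers bear $8 per ride; producers bear $10 per ride.

Rewrite in direct form: qd = 177 − 5p and qs = 4p + 42.
Without the tax, 177 − 5p = 4p + 42 gives 9p = 135, so p* = $15 and q* = 102.
With the tax collected from producers, supply shifts: qs = 4(p − 18) + 42.
Solving gives q = 62 with buyers paying $23 and producers receiving $5 (the $18 wedge).
Burden on buyers: $8; on producers: $10. (They sum to $18.)
The less price-elastic side of the market bears the larger share of a per-unit tax.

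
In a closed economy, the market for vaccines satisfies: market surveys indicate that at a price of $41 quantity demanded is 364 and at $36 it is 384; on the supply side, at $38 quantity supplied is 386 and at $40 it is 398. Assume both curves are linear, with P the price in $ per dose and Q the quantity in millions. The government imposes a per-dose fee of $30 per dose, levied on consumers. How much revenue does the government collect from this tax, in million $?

Tax revenue = $9240 million.

Demand slope: (384 − 364)/(36 − 41) = -4, so Qd = 528 − 4P.
Supply slope: (398 − 386)/(40 − 38) = 6, so Qs = 6P + 158.
Before the tax: set 528 − 4P = 6P + 158 → P* = $37, Q* = 380.
With the tax collected from consumers, demand (in seller-price terms) shifts: Qd = 528 − 4(P + 30).
Solving gives Q = 308 with consumers paying $55 and sellers receiving $25 (the $30 wedge).
Revenue = t · Q = 30 · 308 = $9240.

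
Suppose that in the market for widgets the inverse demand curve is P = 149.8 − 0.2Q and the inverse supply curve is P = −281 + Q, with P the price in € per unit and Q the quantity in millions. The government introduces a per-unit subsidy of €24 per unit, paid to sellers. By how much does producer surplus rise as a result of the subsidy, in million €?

Producer surplus rises by €7380 million.

Inverting to Q(P) form: Qd = 749 − 5P; Qs = P + 281.
Without the subsidy, 749 − 5P = P + 281 gives 6P = 468, so P* = €78 and Q* = 359.
With a per-unit subsidy paid to sellers, each receives P + 24 per unit sold, so supply becomes Qs = (P + 24) + 281.
Solving gives Q = 379 with buyers paying €74 and sellers receiving €98 (the €24 wedge).
ΔPS is the trapezoid between Q = 379 and Q = 359 of height €20: ½ · (359 + 379) · 20 = €7380.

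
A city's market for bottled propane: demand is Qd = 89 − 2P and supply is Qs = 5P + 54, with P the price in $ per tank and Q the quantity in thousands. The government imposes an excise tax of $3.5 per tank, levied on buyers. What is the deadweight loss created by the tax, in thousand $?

Without the tax, 89 − 2P = 5P + 54 gives 7P = 35, so P* = $5 and Q* = 79.
With the tax collected from buyers, demand (in seller-price terms) shifts: Qd = 89 − 2(P + 3.5).
New equilibrium: buyers pay $7.5, sellers receive $4, Q = 74. (Wedge: Pb − Ps = 3.5.)
Quantity falls by |ΔQ| = |79 − 74| = 5.
DWL = ½ · t · |ΔQ| = ½ · 3.5 · 5 = $8.75.

Deadweight loss = $8.75 thousand.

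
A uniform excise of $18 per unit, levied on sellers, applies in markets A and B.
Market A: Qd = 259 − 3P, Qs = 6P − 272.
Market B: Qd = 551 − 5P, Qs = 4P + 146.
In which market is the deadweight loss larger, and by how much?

Market B, by $36.

Market A: pre-tax P* = $59, Q* = 82; post-tax Q = 46; deadweight loss = $324.
Market B: pre-tax P* = $45, Q* = 326; post-tax Q = 286; deadweight loss = $360.
Difference: $324 vs $360 → market B is larger by $36.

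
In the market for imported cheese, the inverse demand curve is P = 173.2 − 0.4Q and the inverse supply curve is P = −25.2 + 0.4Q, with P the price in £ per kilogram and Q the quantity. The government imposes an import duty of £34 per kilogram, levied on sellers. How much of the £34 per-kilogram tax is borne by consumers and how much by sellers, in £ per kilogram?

Rewrite in direct form: Qd = 433 − 2.5P and Qs = 2.5P + 63.
Before the tax: set 433 − 2.5P = 2.5P + 63 → P* = £74, Q* = 248.
With the tax collected from sellers, supply shifts: Qs = 2.5(P − 34) + 63.
New equilibrium: consumers pay £91, sellers receive £57, Q = 205.5. (Wedge: Pb − Ps = 34.)
Burden on consumers: £17; on sellers: £17. (They sum to £34.)

Consumers bear £17 per kilogram; sellers bear £17 per kilogram.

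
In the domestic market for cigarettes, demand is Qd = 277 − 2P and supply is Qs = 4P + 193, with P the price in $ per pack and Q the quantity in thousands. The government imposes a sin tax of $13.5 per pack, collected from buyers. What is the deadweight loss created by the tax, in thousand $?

Deadweight loss = $121.5 thousand.

Before the tax: set 277 − 2P = 4P + 193 → P* = $14, Q* = 249.
With the tax collected from buyers, demand (in seller-price terms) shifts: Qd = 277 − 2(P + 13.5).
Solving gives Q = 231 with buyers paying $23 and sellers receiving $9.5 (the $13.5 wedge).
Quantity falls by |ΔQ| = |249 − 231| = 18.
DWL = ½ · t · |ΔQ| = ½ · 13.5 · 18 = $121.5.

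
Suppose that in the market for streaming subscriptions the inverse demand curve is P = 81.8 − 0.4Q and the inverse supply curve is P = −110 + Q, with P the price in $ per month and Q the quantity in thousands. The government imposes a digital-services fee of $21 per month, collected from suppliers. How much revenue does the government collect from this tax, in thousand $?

Tax revenue = $2562 thousand.

Inverting to Q(P) form: Qd = 204.5 − 2.5P; Qs = P + 110.
Before the tax: set 204.5 − 2.5P = P + 110 → P* = $27, Q* = 137.
With the tax collected from suppliers, supply shifts: Qs = (P − 21) + 110.
New equilibrium: buyers pay $33, suppliers receive $12, Q = 122. (Wedge: Pb − Ps = 21.)
Revenue = t · Q = 21 · 122 = $2562.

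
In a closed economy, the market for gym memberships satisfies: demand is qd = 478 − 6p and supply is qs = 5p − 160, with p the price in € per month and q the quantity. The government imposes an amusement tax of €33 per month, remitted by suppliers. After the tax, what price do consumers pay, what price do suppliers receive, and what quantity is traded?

Before the tax: set 478 − 6p = 5p − 160 → p* = €58, q* = 130.
With the tax collected from suppliers, supply shifts: qs = 5(p − 33) − 160.
New equilibrium: consumers pay €73, suppliers receive €40, q = 40. (Wedge: pb − ps = 33.)

Consumers pay €73; suppliers receive €40; quantity = 40.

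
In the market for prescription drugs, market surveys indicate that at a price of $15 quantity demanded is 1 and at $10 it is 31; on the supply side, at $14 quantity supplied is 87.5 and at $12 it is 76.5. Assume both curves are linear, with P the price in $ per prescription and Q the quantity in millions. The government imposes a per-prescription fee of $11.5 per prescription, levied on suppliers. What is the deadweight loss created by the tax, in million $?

Deadweight loss = $189.75 million.

Demand slope: (31 − 1)/(10 − 15) = -6, so Qd = 91 − 6P.
Supply slope: (76.5 − 87.5)/(12 − 14) = 5.5, so Qs = 5.5P + 10.5.
Without the tax, 91 − 6P = 5.5P + 10.5 gives 11.5P = 80.5, so P* = $7 and Q* = 49.
With the tax collected from suppliers, supply shifts: Qs = 5.5(P − 11.5) + 10.5.
New equilibrium: consumers pay $12.5, suppliers receive $1, Q = 16. (Wedge: Pb − Ps = 11.5.)
Quantity falls by |ΔQ| = |49 − 16| = 33.
DWL = ½ · t · |ΔQ| = ½ · 11.5 · 33 = $189.75.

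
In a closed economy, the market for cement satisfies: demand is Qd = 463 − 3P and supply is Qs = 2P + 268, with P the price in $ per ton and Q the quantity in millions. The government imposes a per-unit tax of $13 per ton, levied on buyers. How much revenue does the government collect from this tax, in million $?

Without the tax, 463 − 3P = 2P + 268 gives 5P = 195, so P* = $39 and Q* = 346.
With the tax collected from buyers, demand (in seller-price terms) shifts: Qd = 463 − 3(P + 13).
Solving gives Q = 330.4 with buyers paying $44.2 and suppliers receiving $31.2 (the $13 wedge).
Revenue = t · Q = 13 · 330.4 = $4295.2.

Tax revenue = $4295.2 million.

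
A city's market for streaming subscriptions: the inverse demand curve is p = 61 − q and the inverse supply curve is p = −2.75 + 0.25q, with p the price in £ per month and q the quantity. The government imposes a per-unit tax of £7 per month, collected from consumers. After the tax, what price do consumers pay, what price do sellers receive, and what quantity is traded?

Consumers pay £15.6; sellers receive £8.6; quantity = 45.4.

Rewrite in direct form: qd = 61 − p and qs = 4p + 11.
Without the tax, 61 − p = 4p + 11 gives 5p = 50, so p* = £10 and q* = 51.
With the tax collected from consumers, demand (in seller-price terms) shifts: qd = 61 − (p + 7).
New equilibrium: consumers pay £15.6, sellers receive £8.6, q = 45.4. (Wedge: pb − ps = 7.)
The less price-elastic side of the market bears the larger share of a per-unit tax.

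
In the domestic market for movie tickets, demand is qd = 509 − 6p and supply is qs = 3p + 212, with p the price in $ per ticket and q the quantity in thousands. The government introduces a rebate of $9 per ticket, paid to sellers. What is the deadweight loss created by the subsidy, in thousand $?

Deadweight loss = $81 thousand.

Without the subsidy, 509 − 6p = 3p + 212 gives 9p = 297, so p* = $33 and q* = 311.
With a per-unit subsidy paid to sellers, each receives p + 9 per unit sold, so supply becomes qs = 3(p + 9) + 212.
New equilibrium: consumers pay $30, sellers receive $39, q = 329. (Wedge: pb − ps = −9.)
Quantity rises by |ΔQ| = |311 − 329| = 18.
DWL = ½ · t · |ΔQ| = ½ · 9 · 18 = $81.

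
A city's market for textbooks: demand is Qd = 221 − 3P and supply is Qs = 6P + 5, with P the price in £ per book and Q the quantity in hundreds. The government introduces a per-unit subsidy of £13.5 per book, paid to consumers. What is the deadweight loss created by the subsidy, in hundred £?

Deadweight loss = £182.25 hundred.

Before the subsidy: set 221 − 3P = 6P + 5 → P* = £24, Q* = 149.
With a per-unit subsidy paid to consumers, each effectively pays P − 13.5, so demand becomes Qd = 221 − 3(P − 13.5).
Solving gives Q = 176 with consumers paying £15 and suppliers receiving £28.5 (the £13.5 wedge).
Quantity rises by |ΔQ| = |149 − 176| = 27.
DWL = ½ · t · |ΔQ| = ½ · 13.5 · 27 = £182.25.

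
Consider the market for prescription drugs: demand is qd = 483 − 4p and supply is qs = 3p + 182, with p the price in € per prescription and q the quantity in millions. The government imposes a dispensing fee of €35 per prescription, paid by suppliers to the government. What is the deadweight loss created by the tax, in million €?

Without the tax, 483 − 4p = 3p + 182 gives 7p = 301, so p* = €43 and q* = 311.
With the tax collected from suppliers, supply shifts: qs = 3(p − 35) + 182.
Solving gives q = 251 with buyers paying €58 and suppliers receiving €23 (the €35 wedge).
Quantity falls by |ΔQ| = |311 − 251| = 60.
DWL = ½ · t · |ΔQ| = ½ · 35 · 60 = €1050.

Deadweight loss = €1050 million.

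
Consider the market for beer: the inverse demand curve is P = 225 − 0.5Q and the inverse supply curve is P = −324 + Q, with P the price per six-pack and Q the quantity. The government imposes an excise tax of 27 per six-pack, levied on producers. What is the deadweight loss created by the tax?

Rewrite in direct form: Qd = 450 − 2P and Qs = P + 324.
Before the tax: set 450 − 2P = P + 324 → P* = 42, Q* = 366.
With the tax collected from producers, supply shifts: Qs = (P − 27) + 324.
New equilibrium: consumers pay 51, producers receive 24, Q = 348. (Wedge: Pb − Ps = 27.)
Quantity falls by |ΔQ| = |366 − 348| = 18.
DWL = ½ · t · |ΔQ| = ½ · 27 · 18 = 243.

Deadweight loss = 243.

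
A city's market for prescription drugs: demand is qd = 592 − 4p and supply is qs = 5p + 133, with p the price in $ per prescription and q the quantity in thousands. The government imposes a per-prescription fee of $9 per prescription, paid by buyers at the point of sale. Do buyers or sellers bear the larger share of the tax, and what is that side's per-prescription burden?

Buyers bear the larger share: $5 per prescription.

Without the tax, 592 − 4p = 5p + 133 gives 9p = 459, so p* = $51 and q* = 388.
With the tax collected from buyers, demand (in seller-price terms) shifts: qd = 592 − 4(p + 9).
Solving gives q = 368 with buyers paying $56 and sellers receiving $47 (the $9 wedge).
Per-prescription burden: buyers $5, sellers $4.
Buyers take the larger share because demand is less price-elastic here (demand slope 4 vs supply slope 5).
The less price-elastic side of the market bears the larger share of a per-unit tax.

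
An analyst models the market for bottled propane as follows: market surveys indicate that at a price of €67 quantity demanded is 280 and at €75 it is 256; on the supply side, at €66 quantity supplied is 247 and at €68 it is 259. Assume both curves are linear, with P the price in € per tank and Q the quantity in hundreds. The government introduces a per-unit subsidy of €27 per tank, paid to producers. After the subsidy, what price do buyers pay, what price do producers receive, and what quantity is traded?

Demand slope: (256 − 280)/(75 − 67) = -3, so Qd = 481 − 3P.
Supply slope: (259 − 247)/(68 − 66) = 6, so Qs = 6P − 149.
Without the subsidy, 481 − 3P = 6P − 149 gives 9P = 630, so P* = €70 and Q* = 271.
With a per-unit subsidy paid to producers, each receives P + 27 per unit sold, so supply becomes Qs = 6(P + 27) − 149.
Solving gives Q = 325 with buyers paying €52 and producers receiving €79 (the €27 wedge).

Buyers pay €52; producers receive €79; quantity = 325.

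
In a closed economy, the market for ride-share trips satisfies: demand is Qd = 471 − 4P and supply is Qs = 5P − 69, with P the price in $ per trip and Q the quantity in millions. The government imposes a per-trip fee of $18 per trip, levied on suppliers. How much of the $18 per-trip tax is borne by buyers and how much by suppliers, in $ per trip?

Without the tax, 471 − 4P = 5P − 69 gives 9P = 540, so P* = $60 and Q* = 231.
With the tax collected from suppliers, supply shifts: Qs = 5(P − 18) − 69.
Solving gives Q = 191 with buyers paying $70 and suppliers receiving $52 (the $18 wedge).
Burden on buyers: $10; on suppliers: $8. (They sum to $18.)
The less price-elastic side of the market bears the larger share of a per-unit tax.

Buyers bear $10 per trip; suppliers bear $8 per trip.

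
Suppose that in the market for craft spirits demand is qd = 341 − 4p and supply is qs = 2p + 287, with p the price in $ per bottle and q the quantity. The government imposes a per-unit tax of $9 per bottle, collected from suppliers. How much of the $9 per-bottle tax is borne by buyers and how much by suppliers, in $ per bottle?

Buyers bear $3 per bottle; suppliers bear $6 per bottle.

Without the tax, 341 − 4p = 2p + 287 gives 6p = 54, so p* = $9 and q* = 305.
With the tax collected from suppliers, supply shifts: qs = 2(p − 9) + 287.
New equilibrium: buyers pay $12, suppliers receive $3, q = 293. (Wedge: pb − ps = 9.)
Burden on buyers: $3; on suppliers: $6. (They sum to $9.)
The less price-elastic side of the market bears the larger share of a per-unit tax.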